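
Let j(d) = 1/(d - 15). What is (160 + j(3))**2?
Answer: 3682561/144 ≈ 25573.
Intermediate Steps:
j(d) = 1/(-15 + d)
(160 + j(3))**2 = (160 + 1/(-15 + 3))**2 = (160 + 1/(-12))**2 = (160 - 1/12)**2 = (1919/12)**2 = 3682561/144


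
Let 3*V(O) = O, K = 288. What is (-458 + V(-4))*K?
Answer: -132288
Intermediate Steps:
V(O) = O/3
(-458 + V(-4))*K = (-458 + (1/3)*(-4))*288 = (-458 - 4/3)*288 = -1378/3*288 = -132288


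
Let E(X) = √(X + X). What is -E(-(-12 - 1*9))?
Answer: -√42 ≈ -6.4807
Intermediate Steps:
E(X) = √2*√X (E(X) = √(2*X) = √2*√X)
-E(-(-12 - 1*9)) = -√2*√(-(-12 - 1*9)) = -√2*√(-(-12 - 9)) = -√2*√(-1*(-21)) = -√2*√21 = -√42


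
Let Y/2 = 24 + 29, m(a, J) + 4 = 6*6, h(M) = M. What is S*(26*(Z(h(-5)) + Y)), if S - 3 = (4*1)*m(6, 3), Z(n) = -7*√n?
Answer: 361036 - 23842*I*√5 ≈ 3.6104e+5 - 53312.0*I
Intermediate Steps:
m(a, J) = 32 (m(a, J) = -4 + 6*6 = -4 + 36 = 32)
Y = 106 (Y = 2*(24 + 29) = 2*53 = 106)
S = 131 (S = 3 + (4*1)*32 = 3 + 4*32 = 3 + 128 = 131)
S*(26*(Z(h(-5)) + Y)) = 131*(26*(-7*I*√5 + 106)) = 131*(26*(106 - 7*I*√5)) = 131*(2756 - 182*I*√5) = 361036 - 23842*I*√5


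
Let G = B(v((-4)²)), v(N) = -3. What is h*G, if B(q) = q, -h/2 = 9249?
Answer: 55494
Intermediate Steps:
h = -18498 (h = -2*9249 = -18498)
G = -3
h*G = -18498*(-3) = 55494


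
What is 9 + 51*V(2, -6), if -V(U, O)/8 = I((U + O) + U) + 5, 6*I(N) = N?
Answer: -1895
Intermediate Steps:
I(N) = N/6
V(U, O) = -40 - 8*U/3 - 4*O/3 (V(U, O) = -8*(((U + O) + U)/6 + 5) = -8*(((O + U) + U)/6 + 5) = -8*((O + 2*U)/6 + 5) = -8*((U/3 + O/6) + 5) = -8*(5 + U/3 + O/6) = -40 - 8*U/3 - 4*O/3)
9 + 51*V(2, -6) = 9 + 51*(-40 - 8/3*2 - 4/3*(-6)) = 9 + 51*(-40 - 16/3 + 8) = 9 + 51*(-112/3) = 9 - 1904 = -1895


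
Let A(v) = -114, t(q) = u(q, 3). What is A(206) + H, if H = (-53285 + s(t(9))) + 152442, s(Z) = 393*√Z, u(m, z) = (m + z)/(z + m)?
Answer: 99436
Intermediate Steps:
u(m, z) = 1 (u(m, z) = (m + z)/(m + z) = 1)
t(q) = 1
H = 99550 (H = (-53285 + 393*√1) + 152442 = (-53285 + 393*1) + 152442 = (-53285 + 393) + 152442 = -52892 + 152442 = 99550)
A(206) + H = -114 + 99550 = 99436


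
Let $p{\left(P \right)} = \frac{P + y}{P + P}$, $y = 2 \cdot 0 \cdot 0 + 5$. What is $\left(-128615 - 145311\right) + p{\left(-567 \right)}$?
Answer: $- \frac{155315761}{567} \approx -2.7393 \cdot 10^{5}$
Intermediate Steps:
$y = 5$ ($y = 2 \cdot 0 + 5 = 0 + 5 = 5$)
$p{\left(P \right)} = \frac{5 + P}{2 P}$ ($p{\left(P \right)} = \frac{P + 5}{P + P} = \frac{5 + P}{2 P}$)
$\left(-128615 - 145311\right) + p{\left(-567 \right)} = \left(-128615 - 145311\right) + \frac{5 - 567}{2 \left(-567\right)} = -273926 + \frac{1}{2} \left(- \frac{1}{567}\right) \left(-562\right) = -273926 + \frac{281}{567} = - \frac{155315761}{567}$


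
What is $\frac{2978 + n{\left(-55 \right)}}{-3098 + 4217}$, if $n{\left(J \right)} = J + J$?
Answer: $\frac{956}{373} \approx 2.563$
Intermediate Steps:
$n{\left(J \right)} = 2 J$
$\frac{2978 + n{\left(-55 \right)}}{-3098 + 4217} = \frac{2978 + 2 \left(-55\right)}{-3098 + 4217} = \frac{2978 - 110}{1119} = 2868 \cdot \frac{1}{1119} = \frac{956}{373}$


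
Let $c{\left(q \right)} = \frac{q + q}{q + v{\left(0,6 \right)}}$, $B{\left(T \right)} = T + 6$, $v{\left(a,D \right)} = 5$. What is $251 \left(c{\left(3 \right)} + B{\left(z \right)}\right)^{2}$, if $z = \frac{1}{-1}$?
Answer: $\frac{132779}{16} \approx 8298.7$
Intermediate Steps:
$z = -1$
$B{\left(T \right)} = 6 + T$
$c{\left(q \right)} = \frac{2 q}{5 + q}$ ($c{\left(q \right)} = \frac{q + q}{q + 5} = \frac{2 q}{5 + q}$)
$251 \left(c{\left(3 \right)} + B{\left(z \right)}\right)^{2} = 251 \left(2 \cdot 3 \frac{1}{5 + 3} + \left(6 - 1\right)\right)^{2} = 251 \left(2 \cdot 3 \cdot \frac{1}{8} + 5\right)^{2} = 251 \left(\frac{3}{4} + 5\right)^{2} = 251 \left(\frac{23}{4}\right)^{2} = 251 \cdot \frac{529}{16} = \frac{132779}{16}$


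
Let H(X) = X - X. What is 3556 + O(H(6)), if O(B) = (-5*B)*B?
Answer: 3556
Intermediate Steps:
H(X) = 0
O(B) = -5*B²
3556 + O(H(6)) = 3556 - 5*0² = 3556 - 5*0 = 3556 + 0 = 3556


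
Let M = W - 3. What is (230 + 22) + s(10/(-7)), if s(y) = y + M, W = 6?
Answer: 1775/7 ≈ 253.57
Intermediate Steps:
M = 3 (M = 6 - 3 = 3)
s(y) = 3 + y (s(y) = y + 3 = 3 + y)
(230 + 22) + s(10/(-7)) = (230 + 22) + (3 + 10/(-7)) = 252 + (3 + 10*(-⅐)) = 252 + (3 - 10/7) = 252 + 11/7 = 1775/7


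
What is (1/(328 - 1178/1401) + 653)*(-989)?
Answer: -296011607539/458350 ≈ -6.4582e+5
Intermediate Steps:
(1/(328 - 1178/1401) + 653)*(-989) = (1/(458350/1401) + 653)*(-989) = (1401/458350 + 653)*(-989) = (299303951/458350)*(-989) = -296011607539/458350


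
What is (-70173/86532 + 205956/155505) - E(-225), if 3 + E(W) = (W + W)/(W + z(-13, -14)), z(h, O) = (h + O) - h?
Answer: 582685840497/357335768860 ≈ 1.6306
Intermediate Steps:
z(h, O) = O (z(h, O) = (O + h) - h = O)
E(W) = -3 + 2*W/(-14 + W) (E(W) = -3 + (W + W)/(W - 14) = -3 + (2*W)/(-14 + W) = -3 + 2*W/(-14 + W))
(-70173/86532 + 205956/155505) - E(-225) = (-70173/86532 + 205956/155505) - (42 - 1*(-225))/(-14 - 225) = (-70173*1/86532 + 205956*(1/155505)) - (42 + 225)/(-239) = (-23391/28844 + 68652/51835) - (-1)*267/239 = 767725803/1495128740 - 1*(-267/239) = 767725803/1495128740 + 267/239 = 582685840497/357335768860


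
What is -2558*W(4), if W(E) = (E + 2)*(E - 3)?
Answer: -15348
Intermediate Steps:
W(E) = (-3 + E)*(2 + E) (W(E) = (2 + E)*(-3 + E) = (-3 + E)*(2 + E))
-2558*W(4) = -2558*(-6 + 4² - 1*4) = -2558*(-6 + 16 - 4) = -2558*6 = -15348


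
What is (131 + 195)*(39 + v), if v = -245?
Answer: -67156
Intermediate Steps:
(131 + 195)*(39 + v) = (131 + 195)*(39 - 245) = 326*(-206) = -67156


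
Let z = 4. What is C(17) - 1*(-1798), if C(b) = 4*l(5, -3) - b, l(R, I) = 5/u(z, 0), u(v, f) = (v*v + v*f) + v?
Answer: 1782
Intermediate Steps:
u(v, f) = v + v² + f*v (u(v, f) = (v² + f*v) + v = v + v² + f*v)
l(R, I) = ¼ (l(R, I) = 5/((4*(1 + 0 + 4))) = 5/((4*5)) = 5/20 = 5*(1/20) = ¼)
C(b) = 1 - b (C(b) = 4*(¼) - b = 1 - b)
C(17) - 1*(-1798) = (1 - 1*17) - 1*(-1798) = (1 - 17) + 1798 = -16 + 1798 = 1782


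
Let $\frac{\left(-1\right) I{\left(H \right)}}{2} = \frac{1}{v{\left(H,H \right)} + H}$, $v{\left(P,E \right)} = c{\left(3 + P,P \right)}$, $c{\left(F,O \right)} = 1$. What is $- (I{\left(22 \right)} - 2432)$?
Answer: $\frac{55938}{23} \approx 2432.1$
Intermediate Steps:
$v{\left(P,E \right)} = 1$
$I{\left(H \right)} = - \frac{2}{1 + H}$
$- (I{\left(22 \right)} - 2432) = - (- \frac{2}{1 + 22} - 2432) = - (- \frac{2}{23} - 2432) = \left(-1\right) \left(- \frac{55938}{23}\right) = \frac{55938}{23}$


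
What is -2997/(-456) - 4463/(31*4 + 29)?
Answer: -525529/23256 ≈ -22.598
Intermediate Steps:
-2997/(-456) - 4463/(31*4 + 29) = -2997*(-1/456) - 4463/(124 + 29) = 999/152 - 4463/153 = -525529/23256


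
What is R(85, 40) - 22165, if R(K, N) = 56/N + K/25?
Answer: -110801/5 ≈ -22160.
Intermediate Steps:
R(K, N) = 56/N + K/25 (R(K, N) = 56/N + K*(1/25) = 56/N + K/25)
R(85, 40) - 22165 = (56/40 + (1/25)*85) - 22165 = (56*(1/40) + 17/5) - 22165 = (7/5 + 17/5) - 22165 = 24/5 - 22165 = -110801/5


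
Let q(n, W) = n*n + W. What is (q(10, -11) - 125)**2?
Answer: 1296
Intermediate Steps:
q(n, W) = W + n**2 (q(n, W) = n**2 + W = W + n**2)
(q(10, -11) - 125)**2 = ((-11 + 10**2) - 125)**2 = ((-11 + 100) - 125)**2 = (89 - 125)**2 = (-36)**2 = 1296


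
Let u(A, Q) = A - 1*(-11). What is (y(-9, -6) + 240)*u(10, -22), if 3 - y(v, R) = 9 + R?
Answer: 5040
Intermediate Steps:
y(v, R) = -6 - R (y(v, R) = 3 - (9 + R) = 3 + (-9 - R) = -6 - R)
u(A, Q) = 11 + A (u(A, Q) = A + 11 = 11 + A)
(y(-9, -6) + 240)*u(10, -22) = ((-6 - 1*(-6)) + 240)*(11 + 10) = ((-6 + 6) + 240)*21 = (0 + 240)*21 = 240*21 = 5040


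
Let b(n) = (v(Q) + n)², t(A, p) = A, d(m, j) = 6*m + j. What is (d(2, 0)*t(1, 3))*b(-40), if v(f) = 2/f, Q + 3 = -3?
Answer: 58564/3 ≈ 19521.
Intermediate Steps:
Q = -6 (Q = -3 - 3 = -6)
d(m, j) = j + 6*m
b(n) = (-⅓ + n)² (b(n) = (2/(-6) + n)² = (2*(-⅙) + n)² = (-⅓ + n)²)
(d(2, 0)*t(1, 3))*b(-40) = ((0 + 6*2)*1)*((-1 + 3*(-40))²/9) = ((0 + 12)*1)*((-1 - 120)²/9) = (12*1)*((⅑)*(-121)²) = 12*((⅑)*14641) = 12*(14641/9) = 58564/3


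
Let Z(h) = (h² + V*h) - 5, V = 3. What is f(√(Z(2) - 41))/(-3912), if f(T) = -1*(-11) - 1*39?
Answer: 7/978 ≈ 0.0071575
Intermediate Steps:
Z(h) = -5 + h² + 3*h (Z(h) = (h² + 3*h) - 5 = -5 + h² + 3*h)
f(T) = -28 (f(T) = 11 - 39 = -28)
f(√(Z(2) - 41))/(-3912) = -28/(-3912) = -28*(-1/3912) = 7/978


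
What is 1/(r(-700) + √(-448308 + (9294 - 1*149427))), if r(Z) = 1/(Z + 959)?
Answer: 259/39473210722 - 469567*I*√12009/39473210722 ≈ 6.5614e-9 - 0.0013036*I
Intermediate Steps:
r(Z) = 1/(959 + Z)
1/(r(-700) + √(-448308 + (9294 - 1*149427))) = 1/(1/(959 - 700) + √(-448308 + (9294 - 1*149427))) = 1/(1/259 + √(-448308 + (9294 - 149427))) = 1/(1/259 + √(-448308 - 140133)) = 1/(1/259 + √(-588441)) = 1/(1/259 + 7*I*√12009)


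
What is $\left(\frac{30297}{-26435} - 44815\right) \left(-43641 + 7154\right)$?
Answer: $\frac{43226689710314}{26435} \approx 1.6352 \cdot 10^{9}$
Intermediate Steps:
$\left(\frac{30297}{-26435} - 44815\right) \left(-43641 + 7154\right) = \left(30297 \left(- \frac{1}{26435}\right) - 44815\right) \left(-36487\right) = \left(- \frac{30297}{26435} - 44815\right) \left(-36487\right) = \left(- \frac{1184714822}{26435}\right) \left(-36487\right) = \frac{43226689710314}{26435}$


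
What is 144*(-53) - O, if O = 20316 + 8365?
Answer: -36313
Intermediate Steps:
O = 28681
144*(-53) - O = 144*(-53) - 1*28681 = -7632 - 28681 = -36313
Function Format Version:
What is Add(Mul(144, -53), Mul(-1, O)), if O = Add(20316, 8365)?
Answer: -36313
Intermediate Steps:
O = 28681
Add(Mul(144, -53), Mul(-1, O)) = Add(Mul(144, -53), Mul(-1, 28681)) = Add(-7632, -28681) = -36313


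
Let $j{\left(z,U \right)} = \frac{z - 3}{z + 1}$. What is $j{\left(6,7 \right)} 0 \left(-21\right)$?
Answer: $0$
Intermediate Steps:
$j{\left(z,U \right)} = \frac{-3 + z}{1 + z}$
$j{\left(6,7 \right)} 0 \left(-21\right) = \frac{-3 + 6}{1 + 6} \cdot 0 \left(-21\right) = \frac{1}{7} \cdot 3 \cdot 0 \left(-21\right) = \frac{3}{7} \cdot 0 \left(-21\right) = 0 \left(-21\right) = 0$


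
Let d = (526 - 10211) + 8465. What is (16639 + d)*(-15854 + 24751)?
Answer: 137182843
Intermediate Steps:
d = -1220 (d = -9685 + 8465 = -1220)
(16639 + d)*(-15854 + 24751) = (16639 - 1220)*(-15854 + 24751) = 15419*8897 = 137182843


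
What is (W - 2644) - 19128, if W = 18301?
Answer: -3471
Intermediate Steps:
(W - 2644) - 19128 = (18301 - 2644) - 19128 = 15657 - 19128 = -3471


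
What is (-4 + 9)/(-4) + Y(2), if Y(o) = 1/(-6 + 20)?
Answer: -33/28 ≈ -1.1786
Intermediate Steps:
Y(o) = 1/14
(-4 + 9)/(-4) + Y(2) = (-4 + 9)/(-4) + 1/14 = 5*(-1/4) + 1/14 = -5/4 + 1/14 = -33/28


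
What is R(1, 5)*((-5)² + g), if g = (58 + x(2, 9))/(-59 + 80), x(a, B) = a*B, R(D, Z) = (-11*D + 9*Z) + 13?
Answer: 28247/21 ≈ 1345.1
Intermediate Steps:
R(D, Z) = 13 - 11*D + 9*Z
x(a, B) = B*a
g = 76/21 (g = (58 + 9*2)/(-59 + 80) = (58 + 18)/21 = 76*(1/21) = 76/21 ≈ 3.6190)
R(1, 5)*((-5)² + g) = (13 - 11*1 + 9*5)*((-5)² + 76/21) = (13 - 11 + 45)*(25 + 76/21) = 47*(601/21) = 28247/21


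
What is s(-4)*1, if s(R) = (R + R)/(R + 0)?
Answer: 2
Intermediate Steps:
s(R) = 2 (s(R) = (2*R)/R = 2)
s(-4)*1 = 2*1 = 2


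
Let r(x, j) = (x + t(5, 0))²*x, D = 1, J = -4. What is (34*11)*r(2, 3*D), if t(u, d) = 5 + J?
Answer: 6732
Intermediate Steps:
t(u, d) = 1 (t(u, d) = 5 - 4 = 1)
r(x, j) = x*(1 + x)² (r(x, j) = (x + 1)²*x = (1 + x)²*x = x*(1 + x)²)
(34*11)*r(2, 3*D) = (34*11)*(2*(1 + 2)²) = 374*(2*3²) = 374*(2*9) = 374*18 = 6732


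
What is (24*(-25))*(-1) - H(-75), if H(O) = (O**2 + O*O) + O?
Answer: -10575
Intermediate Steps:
H(O) = O + 2*O**2 (H(O) = (O**2 + O**2) + O = 2*O**2 + O = O + 2*O**2)
(24*(-25))*(-1) - H(-75) = (24*(-25))*(-1) - (-75)*(1 + 2*(-75)) = -600*(-1) - (-75)*(1 - 150) = 600 - (-75)*(-149) = 600 - 1*11175 = 600 - 11175 = -10575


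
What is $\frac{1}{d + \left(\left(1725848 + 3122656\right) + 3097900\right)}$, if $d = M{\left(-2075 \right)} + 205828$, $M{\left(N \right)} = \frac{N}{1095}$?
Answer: $\frac{219}{1785338393} \approx 1.2267 \cdot 10^{-7}$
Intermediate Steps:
$M{\left(N \right)} = \frac{N}{1095}$ ($M{\left(N \right)} = N \frac{1}{1095} = \frac{N}{1095}$)
$d = \frac{45075917}{219}$ ($d = \frac{1}{1095} \left(-2075\right) + 205828 = - \frac{415}{219} + 205828 = \frac{45075917}{219} \approx 2.0583 \cdot 10^{5}$)
$\frac{1}{d + \left(\left(1725848 + 3122656\right) + 3097900\right)} = \frac{1}{\frac{45075917}{219} + \left(\left(1725848 + 3122656\right) + 3097900\right)} = \frac{1}{\frac{45075917}{219} + \left(4848504 + 3097900\right)} = \frac{1}{\frac{45075917}{219} + 7946404} = \frac{1}{\frac{1785338393}{219}} = \frac{219}{1785338393}$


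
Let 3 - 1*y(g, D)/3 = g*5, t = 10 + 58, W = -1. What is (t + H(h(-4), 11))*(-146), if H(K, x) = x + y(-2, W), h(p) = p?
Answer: -17228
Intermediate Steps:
t = 68
y(g, D) = 9 - 15*g (y(g, D) = 9 - 3*g*5 = 9 - 15*g)
H(K, x) = 39 + x (H(K, x) = x + (9 - 15*(-2)) = x + (9 + 30) = x + 39 = 39 + x)
(t + H(h(-4), 11))*(-146) = (68 + (39 + 11))*(-146) = (68 + 50)*(-146) = 118*(-146) = -17228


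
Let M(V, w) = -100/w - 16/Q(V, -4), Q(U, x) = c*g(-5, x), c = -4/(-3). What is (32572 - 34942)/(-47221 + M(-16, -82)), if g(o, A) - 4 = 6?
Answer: 161950/3226767 ≈ 0.050190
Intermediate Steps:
g(o, A) = 10 (g(o, A) = 4 + 6 = 10)
c = 4/3 (c = -4*(-⅓) = 4/3 ≈ 1.3333)
Q(U, x) = 40/3 (Q(U, x) = (4/3)*10 = 40/3)
M(V, w) = -6/5 - 100/w (M(V, w) = -100/w - 16/40/3 = -100/w - 16*3/40 = -100/w - 6/5 = -6/5 - 100/w)
(32572 - 34942)/(-47221 + M(-16, -82)) = (32572 - 34942)/(-47221 + (-6/5 - 100/(-82))) = -2370/(-47221 + (-6/5 - 100*(-1/82))) = -2370/(-47221 + (-6/5 + 50/41)) = -2370/(-47221 + 4/205) = -2370/(-9680301/205) = -2370*(-205/9680301) = 161950/3226767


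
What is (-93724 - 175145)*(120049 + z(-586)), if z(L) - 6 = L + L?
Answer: -31963953327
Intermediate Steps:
z(L) = 6 + 2*L (z(L) = 6 + (L + L) = 6 + 2*L)
(-93724 - 175145)*(120049 + z(-586)) = (-93724 - 175145)*(120049 + (6 + 2*(-586))) = -268869*(120049 + (6 - 1172)) = -268869*(120049 - 1166) = -268869*118883 = -31963953327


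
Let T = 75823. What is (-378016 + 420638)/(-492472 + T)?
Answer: -42622/416649 ≈ -0.10230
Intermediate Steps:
(-378016 + 420638)/(-492472 + T) = (-378016 + 420638)/(-492472 + 75823) = 42622/(-416649) = 42622*(-1/416649) = -42622/416649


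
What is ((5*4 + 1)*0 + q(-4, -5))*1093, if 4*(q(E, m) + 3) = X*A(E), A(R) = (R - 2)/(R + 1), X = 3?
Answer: -3279/2 ≈ -1639.5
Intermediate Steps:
A(R) = (-2 + R)/(1 + R)
q(E, m) = -3 + 3*(-2 + E)/(4*(1 + E)) (q(E, m) = -3 + (3*((-2 + E)/(1 + E)))/4 = -3 + (3*(-2 + E)/(1 + E))/4 = -3 + 3*(-2 + E)/(4*(1 + E)))
((5*4 + 1)*0 + q(-4, -5))*1093 = ((5*4 + 1)*0 + 9*(-2 - 1*(-4))/(4*(1 - 4)))*1093 = ((20 + 1)*0 + (9/4)*(-2 + 4)/(-3))*1093 = (21*0 + (9/4)*(-1/3)*2)*1093 = (0 - 3/2)*1093 = -3/2*1093 = -3279/2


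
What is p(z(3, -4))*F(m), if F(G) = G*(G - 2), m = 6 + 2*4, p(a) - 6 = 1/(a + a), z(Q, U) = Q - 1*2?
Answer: 1092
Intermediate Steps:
z(Q, U) = -2 + Q (z(Q, U) = Q - 2 = -2 + Q)
p(a) = 6 + 1/(2*a) (p(a) = 6 + 1/(a + a) = 6 + 1/(2*a))
m = 14 (m = 6 + 8 = 14)
F(G) = G*(-2 + G)
p(z(3, -4))*F(m) = (6 + 1/(2*(-2 + 3)))*(14*(-2 + 14)) = (6 + (½)/1)*(14*12) = (6 + (½)*1)*168 = (6 + ½)*168 = (13/2)*168 = 1092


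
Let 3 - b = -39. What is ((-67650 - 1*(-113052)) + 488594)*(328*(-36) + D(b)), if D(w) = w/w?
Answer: -6304890772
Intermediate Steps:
b = 42 (b = 3 - 1*(-39) = 3 + 39 = 42)
D(w) = 1
((-67650 - 1*(-113052)) + 488594)*(328*(-36) + D(b)) = ((-67650 - 1*(-113052)) + 488594)*(328*(-36) + 1) = ((-67650 + 113052) + 488594)*(-11808 + 1) = (45402 + 488594)*(-11807) = 533996*(-11807) = -6304890772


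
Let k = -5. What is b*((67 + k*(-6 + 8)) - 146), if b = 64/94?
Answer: -2848/47 ≈ -60.596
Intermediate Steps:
b = 32/47 (b = 64*(1/94) = 32/47 ≈ 0.68085)
b*((67 + k*(-6 + 8)) - 146) = 32*((67 - 5*(-6 + 8)) - 146)/47 = 32*((67 - 5*2) - 146)/47 = 32*((67 - 10) - 146)/47 = 32*(57 - 146)/47 = (32/47)*(-89) = -2848/47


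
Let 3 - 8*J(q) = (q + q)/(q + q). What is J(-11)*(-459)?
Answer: -459/4 ≈ -114.75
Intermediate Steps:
J(q) = 1/4 (J(q) = 3/8 - (q + q)/(8*(q + q)) = 3/8 - 2*q/(8*(2*q)) = 3/8 - 2*q*1/(2*q)/8 = 3/8 - 1/8*1 = 3/8 - 1/8 = 1/4)
J(-11)*(-459) = (1/4)*(-459) = -459/4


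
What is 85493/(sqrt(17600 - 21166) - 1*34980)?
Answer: -1495272570/611801983 - 85493*I*sqrt(3566)/1223603966 ≈ -2.444 - 0.0041723*I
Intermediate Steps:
85493/(sqrt(17600 - 21166) - 1*34980) = 85493/(sqrt(-3566) - 34980) = 85493/(I*sqrt(3566) - 34980) = 85493/(-34980 + I*sqrt(3566))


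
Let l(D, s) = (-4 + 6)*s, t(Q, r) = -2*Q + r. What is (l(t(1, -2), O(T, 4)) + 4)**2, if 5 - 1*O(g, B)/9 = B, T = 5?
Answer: 484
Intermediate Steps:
O(g, B) = 45 - 9*B
t(Q, r) = r - 2*Q
l(D, s) = 2*s
(l(t(1, -2), O(T, 4)) + 4)**2 = (2*(45 - 9*4) + 4)**2 = (2*(45 - 36) + 4)**2 = (2*9 + 4)**2 = (18 + 4)**2 = 22**2 = 484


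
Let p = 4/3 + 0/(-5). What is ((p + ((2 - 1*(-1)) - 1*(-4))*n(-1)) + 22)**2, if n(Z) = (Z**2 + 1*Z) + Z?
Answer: 2401/9 ≈ 266.78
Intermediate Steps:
p = 4/3 (p = 4*(1/3) + 0*(-1/5) = 4/3 + 0 = 4/3 ≈ 1.3333)
n(Z) = Z**2 + 2*Z (n(Z) = (Z**2 + Z) + Z = (Z + Z**2) + Z = Z**2 + 2*Z)
((p + ((2 - 1*(-1)) - 1*(-4))*n(-1)) + 22)**2 = ((4/3 + ((2 - 1*(-1)) - 1*(-4))*(-(2 - 1))) + 22)**2 = ((4/3 + ((2 + 1) + 4)*(-1*1)) + 22)**2 = ((4/3 + (3 + 4)*(-1)) + 22)**2 = ((4/3 + 7*(-1)) + 22)**2 = ((4/3 - 7) + 22)**2 = (-17/3 + 22)**2 = (49/3)**2 = 2401/9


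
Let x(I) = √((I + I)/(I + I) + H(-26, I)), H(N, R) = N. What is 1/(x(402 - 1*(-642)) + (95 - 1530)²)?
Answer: 82369/169616304026 - I/848081520130 ≈ 4.8562e-7 - 1.1791e-12*I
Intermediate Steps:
x(I) = 5*I (x(I) = √((I + I)/(I + I) - 26) = √((2*I)/((2*I)) - 26) = √((2*I)*(1/(2*I)) - 26) = √(1 - 26) = √(-25) = 5*I)
1/(x(402 - 1*(-642)) + (95 - 1530)²) = 1/(5*I + (95 - 1530)²) = 1/(5*I + (-1435)²) = 1/(5*I + 2059225) = 1/(2059225 + 5*I) = (2059225 - 5*I)/4240407600650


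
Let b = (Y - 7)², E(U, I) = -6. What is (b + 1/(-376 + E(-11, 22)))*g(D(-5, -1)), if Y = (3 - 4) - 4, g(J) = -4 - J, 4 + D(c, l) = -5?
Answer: 275035/382 ≈ 719.99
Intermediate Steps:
D(c, l) = -9 (D(c, l) = -4 - 5 = -9)
Y = -5 (Y = -1 - 4 = -5)
b = 144 (b = (-5 - 7)² = (-12)² = 144)
(b + 1/(-376 + E(-11, 22)))*g(D(-5, -1)) = (144 + 1/(-376 - 6))*(-4 - 1*(-9)) = (144 + 1/(-382))*(-4 + 9) = (144 - 1/382)*5 = (55007/382)*5 = 275035/382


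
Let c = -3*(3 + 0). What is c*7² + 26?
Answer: -415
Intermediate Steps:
c = -9 (c = -3*3 = -9)
c*7² + 26 = -9*7² + 26 = -9*49 + 26 = -441 + 26 = -415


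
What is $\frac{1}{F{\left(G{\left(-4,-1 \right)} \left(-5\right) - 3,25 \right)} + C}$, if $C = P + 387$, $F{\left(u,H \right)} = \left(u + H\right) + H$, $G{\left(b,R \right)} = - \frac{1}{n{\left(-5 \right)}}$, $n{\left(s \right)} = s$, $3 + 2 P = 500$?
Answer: $\frac{2}{1363} \approx 0.0014674$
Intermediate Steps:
$P = \frac{497}{2}$ ($P = - \frac{3}{2} + \frac{1}{2} \cdot 500 = - \frac{3}{2} + 250 = \frac{497}{2} \approx 248.5$)
$G{\left(b,R \right)} = \frac{1}{5}$ ($G{\left(b,R \right)} = - \frac{1}{-5} = \left(-1\right) \left(- \frac{1}{5}\right) = \frac{1}{5}$)
$F{\left(u,H \right)} = u + 2 H$ ($F{\left(u,H \right)} = \left(H + u\right) + H = u + 2 H$)
$C = \frac{1271}{2}$ ($C = \frac{497}{2} + 387 = \frac{1271}{2} \approx 635.5$)
$\frac{1}{F{\left(G{\left(-4,-1 \right)} \left(-5\right) - 3,25 \right)} + C} = \frac{1}{\left(\left(\frac{1}{5} \left(-5\right) - 3\right) + 2 \cdot 25\right) + \frac{1271}{2}} = \frac{1}{\left(\left(-1 - 3\right) + 50\right) + \frac{1271}{2}} = \frac{1}{\left(-4 + 50\right) + \frac{1271}{2}} = \frac{1}{46 + \frac{1271}{2}} = \frac{1}{\frac{1363}{2}} = \frac{2}{1363}$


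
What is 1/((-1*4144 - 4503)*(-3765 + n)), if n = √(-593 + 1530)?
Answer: 3765/122565068336 + √937/122565068336 ≈ 3.0968e-8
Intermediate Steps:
n = √937 ≈ 30.610
1/((-1*4144 - 4503)*(-3765 + n)) = 1/((-1*4144 - 4503)*(-3765 + √937)) = 1/((-4144 - 4503)*(-3765 + √937)) = 1/(-8647*(-3765 + √937)) = 1/(32555955 - 8647*√937)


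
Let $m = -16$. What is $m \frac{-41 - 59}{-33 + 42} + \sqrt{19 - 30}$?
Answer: $\frac{1600}{9} + i \sqrt{11} \approx 177.78 + 3.3166 i$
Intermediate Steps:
$m \frac{-41 - 59}{-33 + 42} + \sqrt{19 - 30} = - 16 \frac{-41 - 59}{-33 + 42} + \sqrt{19 - 30} = - 16 \left(- \frac{100}{9}\right) + \sqrt{-11} = - 16 \left(\left(-100\right) \frac{1}{9}\right) + i \sqrt{11} = \left(-16\right) \left(- \frac{100}{9}\right) + i \sqrt{11} = \frac{1600}{9} + i \sqrt{11}$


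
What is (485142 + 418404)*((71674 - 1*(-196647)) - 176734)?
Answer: 82753067502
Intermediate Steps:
(485142 + 418404)*((71674 - 1*(-196647)) - 176734) = 903546*((71674 + 196647) - 176734) = 903546*(268321 - 176734) = 903546*91587 = 82753067502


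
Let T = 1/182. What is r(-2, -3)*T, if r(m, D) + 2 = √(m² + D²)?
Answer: -1/91 + √13/182 ≈ 0.0088217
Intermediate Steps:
T = 1/182 ≈ 0.0054945
r(m, D) = -2 + √(D² + m²) (r(m, D) = -2 + √(m² + D²) = -2 + √(D² + m²))
r(-2, -3)*T = (-2 + √((-3)² + (-2)²))*(1/182) = (-2 + √(9 + 4))*(1/182) = (-2 + √13)*(1/182) = -1/91 + √13/182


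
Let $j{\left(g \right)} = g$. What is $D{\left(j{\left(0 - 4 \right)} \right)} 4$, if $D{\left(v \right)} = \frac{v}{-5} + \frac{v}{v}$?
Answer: $\frac{36}{5} \approx 7.2$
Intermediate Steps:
$D{\left(v \right)} = 1 - \frac{v}{5}$ ($D{\left(v \right)} = v \left(- \frac{1}{5}\right) + 1 = - \frac{v}{5} + 1 = 1 - \frac{v}{5}$)
$D{\left(j{\left(0 - 4 \right)} \right)} 4 = \left(1 - \frac{0 - 4}{5}\right) 4 = \left(1 - - \frac{4}{5}\right) 4 = \left(1 + \frac{4}{5}\right) 4 = \frac{9}{5} \cdot 4 = \frac{36}{5}$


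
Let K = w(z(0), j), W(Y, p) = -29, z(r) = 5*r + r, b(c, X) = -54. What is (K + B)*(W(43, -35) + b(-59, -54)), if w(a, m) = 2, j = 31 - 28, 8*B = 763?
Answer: -64657/8 ≈ -8082.1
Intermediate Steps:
B = 763/8 (B = (⅛)*763 = 763/8 ≈ 95.375)
z(r) = 6*r
j = 3
K = 2
(K + B)*(W(43, -35) + b(-59, -54)) = (2 + 763/8)*(-29 - 54) = (779/8)*(-83) = -64657/8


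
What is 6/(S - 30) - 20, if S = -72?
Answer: -341/17 ≈ -20.059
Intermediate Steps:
6/(S - 30) - 20 = 6/(-72 - 30) - 20 = 6/(-102) - 20 = 6*(-1/102) - 20 = -1/17 - 20 = -341/17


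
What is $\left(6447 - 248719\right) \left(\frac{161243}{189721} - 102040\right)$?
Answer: $\frac{4690136282204384}{189721} \approx 2.4721 \cdot 10^{10}$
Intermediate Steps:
$\left(6447 - 248719\right) \left(\frac{161243}{189721} - 102040\right) = - 242272 \left(161243 \cdot \frac{1}{189721} - 102040\right) = - 242272 \left(\frac{161243}{189721} - 102040\right) = \left(-242272\right) \left(- \frac{19358969597}{189721}\right) = \frac{4690136282204384}{189721}$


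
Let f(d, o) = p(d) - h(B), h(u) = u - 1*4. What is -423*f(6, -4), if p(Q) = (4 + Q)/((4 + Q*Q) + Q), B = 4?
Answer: -2115/23 ≈ -91.957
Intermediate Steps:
h(u) = -4 + u (h(u) = u - 4 = -4 + u)
p(Q) = (4 + Q)/(4 + Q + Q²) (p(Q) = (4 + Q)/((4 + Q²) + Q) = (4 + Q)/(4 + Q + Q²))
f(d, o) = (4 + d)/(4 + d + d²) (f(d, o) = (4 + d)/(4 + d + d²) - (-4 + 4) = (4 + d)/(4 + d + d²) - 1*0 = (4 + d)/(4 + d + d²) + 0 = (4 + d)/(4 + d + d²))
-423*f(6, -4) = -423*(4 + 6)/(4 + 6 + 6²) = -423*10/(4 + 6 + 36) = -423*10/46 = -423*5/23 = -2115/23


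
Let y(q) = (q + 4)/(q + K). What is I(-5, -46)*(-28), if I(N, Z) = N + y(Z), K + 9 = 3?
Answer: 1526/13 ≈ 117.38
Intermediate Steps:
K = -6 (K = -9 + 3 = -6)
y(q) = (4 + q)/(-6 + q) (y(q) = (q + 4)/(q - 6) = (4 + q)/(-6 + q))
I(N, Z) = N + (4 + Z)/(-6 + Z)
I(-5, -46)*(-28) = ((4 - 46 - 5*(-6 - 46))/(-6 - 46))*(-28) = ((4 - 46 - 5*(-52))/(-52))*(-28) = -(4 - 46 + 260)/52*(-28) = -1/52*218*(-28) = -109/26*(-28) = 1526/13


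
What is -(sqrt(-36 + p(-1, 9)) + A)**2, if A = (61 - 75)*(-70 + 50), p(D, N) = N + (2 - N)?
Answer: -(280 + I*sqrt(34))**2 ≈ -78366.0 - 3265.3*I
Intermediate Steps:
p(D, N) = 2
A = 280 (A = -14*(-20) = 280)
-(sqrt(-36 + p(-1, 9)) + A)**2 = -(sqrt(-36 + 2) + 280)**2 = -(sqrt(-34) + 280)**2 = -(I*sqrt(34) + 280)**2 = -(280 + I*sqrt(34))**2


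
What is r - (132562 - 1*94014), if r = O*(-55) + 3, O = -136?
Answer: -31065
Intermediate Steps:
r = 7483 (r = -136*(-55) + 3 = 7480 + 3 = 7483)
r - (132562 - 1*94014) = 7483 - (132562 - 1*94014) = 7483 - (132562 - 94014) = 7483 - 1*38548 = 7483 - 38548 = -31065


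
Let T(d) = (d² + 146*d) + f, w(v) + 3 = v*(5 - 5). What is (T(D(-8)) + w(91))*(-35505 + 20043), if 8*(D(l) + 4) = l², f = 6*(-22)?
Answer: -7189830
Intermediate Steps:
f = -132
D(l) = -4 + l²/8
w(v) = -3 (w(v) = -3 + v*(5 - 5) = -3 + v*0 = -3 + 0 = -3)
T(d) = -132 + d² + 146*d (T(d) = (d² + 146*d) - 132 = -132 + d² + 146*d)
(T(D(-8)) + w(91))*(-35505 + 20043) = ((-132 + (-4 + (⅛)*(-8)²)² + 146*(-4 + (⅛)*(-8)²)) - 3)*(-35505 + 20043) = ((-132 + (-4 + (⅛)*64)² + 146*(-4 + (⅛)*64)) - 3)*(-15462) = ((-132 + (-4 + 8)² + 146*(-4 + 8)) - 3)*(-15462) = ((-132 + 4² + 146*4) - 3)*(-15462) = ((-132 + 16 + 584) - 3)*(-15462) = (468 - 3)*(-15462) = 465*(-15462) = -7189830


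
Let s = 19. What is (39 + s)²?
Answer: 3364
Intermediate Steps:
(39 + s)² = (39 + 19)² = 58² = 3364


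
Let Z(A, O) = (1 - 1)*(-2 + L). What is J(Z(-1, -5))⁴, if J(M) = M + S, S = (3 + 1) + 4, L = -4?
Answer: 4096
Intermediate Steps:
S = 8 (S = 4 + 4 = 8)
Z(A, O) = 0 (Z(A, O) = (1 - 1)*(-2 - 4) = 0*(-6) = 0)
J(M) = 8 + M (J(M) = M + 8 = 8 + M)
J(Z(-1, -5))⁴ = (8 + 0)⁴ = 8⁴ = 4096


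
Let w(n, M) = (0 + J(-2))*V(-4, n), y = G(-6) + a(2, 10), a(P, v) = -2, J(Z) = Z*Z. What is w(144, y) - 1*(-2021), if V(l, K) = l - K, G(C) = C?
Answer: 1429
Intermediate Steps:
J(Z) = Z²
y = -8 (y = -6 - 2 = -8)
w(n, M) = -16 - 4*n (w(n, M) = (0 + (-2)²)*(-4 - n) = (0 + 4)*(-4 - n) = 4*(-4 - n) = -16 - 4*n)
w(144, y) - 1*(-2021) = (-16 - 4*144) - 1*(-2021) = (-16 - 576) + 2021 = -592 + 2021 = 1429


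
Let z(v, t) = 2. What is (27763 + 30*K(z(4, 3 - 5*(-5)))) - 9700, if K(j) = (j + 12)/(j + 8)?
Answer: 18105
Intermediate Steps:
K(j) = (12 + j)/(8 + j)
(27763 + 30*K(z(4, 3 - 5*(-5)))) - 9700 = (27763 + 30*((12 + 2)/(8 + 2))) - 9700 = (27763 + 30*(14/10)) - 9700 = (27763 + 30*((⅒)*14)) - 9700 = (27763 + 30*(7/5)) - 9700 = (27763 + 42) - 9700 = 27805 - 9700 = 18105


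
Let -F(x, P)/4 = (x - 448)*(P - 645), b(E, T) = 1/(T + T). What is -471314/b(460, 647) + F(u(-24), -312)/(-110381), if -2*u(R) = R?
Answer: -67319197491388/110381 ≈ -6.0988e+8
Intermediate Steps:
u(R) = -R/2
b(E, T) = 1/(2*T)
F(x, P) = -4*(-645 + P)*(-448 + x) (F(x, P) = -4*(x - 448)*(P - 645) = -4*(-448 + x)*(-645 + P) = -4*(-645 + P)*(-448 + x))
-471314/b(460, 647) + F(u(-24), -312)/(-110381) = -471314/((½)/647) + (-1155840 + 1792*(-312) + 2580*(-½*(-24)) - 4*(-312)*(-½*(-24)))/(-110381) = -471314/((½)*(1/647)) + (-1155840 - 559104 + 2580*12 - 4*(-312)*12)*(-1/110381) = -471314/1/1294 + (-1155840 - 559104 + 30960 + 14976)*(-1/110381) = -471314*1294 - 1669008*(-1/110381) = -609880316 + 1669008/110381 = -67319197491388/110381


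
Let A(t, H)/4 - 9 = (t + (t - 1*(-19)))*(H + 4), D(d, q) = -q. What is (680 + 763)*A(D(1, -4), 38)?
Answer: 6597396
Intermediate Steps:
A(t, H) = 36 + 4*(4 + H)*(19 + 2*t) (A(t, H) = 36 + 4*((t + (t - 1*(-19)))*(H + 4)) = 36 + 4*((t + (t + 19))*(4 + H)) = 36 + 4*((t + (19 + t))*(4 + H)) = 36 + 4*((19 + 2*t)*(4 + H)) = 36 + 4*((4 + H)*(19 + 2*t)) = 36 + 4*(4 + H)*(19 + 2*t))
(680 + 763)*A(D(1, -4), 38) = (680 + 763)*(340 + 32*(-1*(-4)) + 76*38 + 8*38*(-1*(-4))) = 1443*(340 + 32*4 + 2888 + 8*38*4) = 1443*(340 + 128 + 2888 + 1216) = 1443*4572 = 6597396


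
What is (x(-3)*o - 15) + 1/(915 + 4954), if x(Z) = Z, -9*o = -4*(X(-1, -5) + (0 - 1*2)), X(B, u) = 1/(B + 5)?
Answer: -223019/17607 ≈ -12.667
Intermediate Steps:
X(B, u) = 1/(5 + B)
o = -7/9 (o = -(-4)*(1/(5 - 1) + (0 - 1*2))/9 = -(-4)*(1/4 + (0 - 2))/9 = -(-4)*(¼ - 2)/9 = -(-4)*(-7)/(9*4) = -⅑*7 = -7/9 ≈ -0.77778)
(x(-3)*o - 15) + 1/(915 + 4954) = (-3*(-7/9) - 15) + 1/(915 + 4954) = (7/3 - 15) + 1/5869 = -38/3 + 1/5869 = -223019/17607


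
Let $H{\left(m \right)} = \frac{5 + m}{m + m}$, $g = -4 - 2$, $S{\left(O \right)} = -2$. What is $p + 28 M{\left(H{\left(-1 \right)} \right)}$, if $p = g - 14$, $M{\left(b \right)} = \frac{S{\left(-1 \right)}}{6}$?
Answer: $- \frac{88}{3} \approx -29.333$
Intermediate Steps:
$g = -6$ ($g = -4 - 2 = -6$)
$H{\left(m \right)} = \frac{5 + m}{2 m}$
$M{\left(b \right)} = - \frac{1}{3}$ ($M{\left(b \right)} = - \frac{2}{6} = \left(-2\right) \frac{1}{6} = - \frac{1}{3}$)
$p = -20$ ($p = -6 - 14 = -20$)
$p + 28 M{\left(H{\left(-1 \right)} \right)} = -20 + 28 \left(- \frac{1}{3}\right) = -20 - \frac{28}{3} = - \frac{88}{3}$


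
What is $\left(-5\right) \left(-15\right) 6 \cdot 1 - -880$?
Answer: $1330$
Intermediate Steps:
$\left(-5\right) \left(-15\right) 6 \cdot 1 - -880 = 75 \cdot 6 + 880 = 450 + 880 = 1330$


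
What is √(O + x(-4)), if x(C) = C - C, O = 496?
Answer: 4*√31 ≈ 22.271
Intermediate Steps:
x(C) = 0
√(O + x(-4)) = √(496 + 0) = √496 = 4*√31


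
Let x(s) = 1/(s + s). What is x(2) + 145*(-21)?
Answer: -12179/4 ≈ -3044.8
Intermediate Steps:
x(s) = 1/(2*s)
x(2) + 145*(-21) = (½)/2 + 145*(-21) = (½)*(½) - 3045 = ¼ - 3045 = -12179/4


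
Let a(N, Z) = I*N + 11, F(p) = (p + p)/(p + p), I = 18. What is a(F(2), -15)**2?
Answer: 841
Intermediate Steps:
F(p) = 1 (F(p) = (2*p)/((2*p)) = (2*p)*(1/(2*p)) = 1)
a(N, Z) = 11 + 18*N (a(N, Z) = 18*N + 11 = 11 + 18*N)
a(F(2), -15)**2 = (11 + 18*1)**2 = (11 + 18)**2 = 29**2 = 841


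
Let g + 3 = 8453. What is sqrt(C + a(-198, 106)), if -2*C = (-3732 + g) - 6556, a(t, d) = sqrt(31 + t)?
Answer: sqrt(919 + I*sqrt(167)) ≈ 30.316 + 0.2131*I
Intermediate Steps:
g = 8450 (g = -3 + 8453 = 8450)
C = 919 (C = -((-3732 + 8450) - 6556)/2 = -(4718 - 6556)/2 = -1/2*(-1838) = 919)
sqrt(C + a(-198, 106)) = sqrt(919 + sqrt(31 - 198)) = sqrt(919 + sqrt(-167)) = sqrt(919 + I*sqrt(167))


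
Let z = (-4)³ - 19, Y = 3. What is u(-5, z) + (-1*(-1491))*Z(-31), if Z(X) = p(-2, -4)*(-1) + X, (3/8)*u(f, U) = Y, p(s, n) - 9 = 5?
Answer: -67087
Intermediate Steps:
z = -83 (z = -64 - 19 = -83)
p(s, n) = 14 (p(s, n) = 9 + 5 = 14)
u(f, U) = 8 (u(f, U) = (8/3)*3 = 8)
Z(X) = -14 + X (Z(X) = 14*(-1) + X = -14 + X)
u(-5, z) + (-1*(-1491))*Z(-31) = 8 + (-1*(-1491))*(-14 - 31) = 8 + 1491*(-45) = 8 - 67095 = -67087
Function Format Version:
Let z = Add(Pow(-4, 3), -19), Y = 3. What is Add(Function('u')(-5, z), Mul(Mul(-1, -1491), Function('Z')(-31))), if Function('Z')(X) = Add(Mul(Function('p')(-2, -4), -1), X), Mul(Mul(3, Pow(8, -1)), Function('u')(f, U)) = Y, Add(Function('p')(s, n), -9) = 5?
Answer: -67087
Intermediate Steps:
z = -83 (z = Add(-64, -19) = -83)
Function('p')(s, n) = 14 (Function('p')(s, n) = Add(9, 5) = 14)
Function('u')(f, U) = 8 (Function('u')(f, U) = Mul(Rational(8, 3), 3) = 8)
Function('Z')(X) = Add(-14, X) (Function('Z')(X) = Add(Mul(14, -1), X) = Add(-14, X))
Add(Function('u')(-5, z), Mul(Mul(-1, -1491), Function('Z')(-31))) = Add(8, Mul(Mul(-1, -1491), Add(-14, -31))) = Add(8, Mul(1491, -45)) = Add(8, -67095) = -67087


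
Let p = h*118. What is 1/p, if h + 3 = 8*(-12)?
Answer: -1/11682 ≈ -8.5602e-5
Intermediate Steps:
h = -99 (h = -3 + 8*(-12) = -3 - 96 = -99)
p = -11682 (p = -99*118 = -11682)
1/p = 1/(-11682) = -1/11682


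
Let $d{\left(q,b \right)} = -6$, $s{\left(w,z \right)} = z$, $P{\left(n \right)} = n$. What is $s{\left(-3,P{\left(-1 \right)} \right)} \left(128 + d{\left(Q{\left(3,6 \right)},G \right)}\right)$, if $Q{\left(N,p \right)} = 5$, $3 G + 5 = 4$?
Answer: $-122$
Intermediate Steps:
$G = - \frac{1}{3}$ ($G = - \frac{5}{3} + \frac{1}{3} \cdot 4 = - \frac{5}{3} + \frac{4}{3} = - \frac{1}{3} \approx -0.33333$)
$s{\left(-3,P{\left(-1 \right)} \right)} \left(128 + d{\left(Q{\left(3,6 \right)},G \right)}\right) = - (128 - 6) = \left(-1\right) 122 = -122$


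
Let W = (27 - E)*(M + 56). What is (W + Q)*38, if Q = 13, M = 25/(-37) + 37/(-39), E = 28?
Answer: -2268790/1443 ≈ -1572.3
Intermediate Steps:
M = -2344/1443 (M = 25*(-1/37) + 37*(-1/39) = -25/37 - 37/39 = -2344/1443 ≈ -1.6244)
W = -78464/1443 (W = (27 - 1*28)*(-2344/1443 + 56) = (27 - 28)*(78464/1443) = -1*78464/1443 = -78464/1443 ≈ -54.376)
(W + Q)*38 = (-78464/1443 + 13)*38 = -59705/1443*38 = -2268790/1443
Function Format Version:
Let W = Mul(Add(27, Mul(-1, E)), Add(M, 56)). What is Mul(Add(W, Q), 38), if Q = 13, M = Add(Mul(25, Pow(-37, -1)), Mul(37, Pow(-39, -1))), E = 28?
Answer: Rational(-2268790, 1443) ≈ -1572.3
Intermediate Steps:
M = Rational(-2344, 1443) (M = Add(Mul(25, Rational(-1, 37)), Mul(37, Rational(-1, 39))) = Add(Rational(-25, 37), Rational(-37, 39)) = Rational(-2344, 1443) ≈ -1.6244)
W = Rational(-78464, 1443) (W = Mul(Add(27, Mul(-1, 28)), Add(Rational(-2344, 1443), 56)) = Mul(Add(27, -28), Rational(78464, 1443)) = Mul(-1, Rational(78464, 1443)) = Rational(-78464, 1443) ≈ -54.376)
Mul(Add(W, Q), 38) = Mul(Add(Rational(-78464, 1443), 13), 38) = Mul(Rational(-59705, 1443), 38) = Rational(-2268790, 1443)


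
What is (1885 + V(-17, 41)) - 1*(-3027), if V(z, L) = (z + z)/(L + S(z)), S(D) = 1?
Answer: 103135/21 ≈ 4911.2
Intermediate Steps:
V(z, L) = 2*z/(1 + L) (V(z, L) = (z + z)/(L + 1) = (2*z)/(1 + L) = 2*z/(1 + L))
(1885 + V(-17, 41)) - 1*(-3027) = (1885 + 2*(-17)/(1 + 41)) - 1*(-3027) = (1885 + 2*(-17)/42) + 3027 = (1885 + 2*(-17)*(1/42)) + 3027 = (1885 - 17/21) + 3027 = 39568/21 + 3027 = 103135/21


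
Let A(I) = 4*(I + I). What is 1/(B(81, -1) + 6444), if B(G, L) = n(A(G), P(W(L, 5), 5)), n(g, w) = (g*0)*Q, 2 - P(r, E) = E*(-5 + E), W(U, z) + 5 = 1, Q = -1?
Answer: 1/6444 ≈ 0.00015518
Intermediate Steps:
A(I) = 8*I (A(I) = 4*(2*I) = 8*I)
W(U, z) = -4 (W(U, z) = -5 + 1 = -4)
P(r, E) = 2 - E*(-5 + E)
n(g, w) = 0 (n(g, w) = (g*0)*(-1) = 0*(-1) = 0)
B(G, L) = 0
1/(B(81, -1) + 6444) = 1/(0 + 6444) = 1/6444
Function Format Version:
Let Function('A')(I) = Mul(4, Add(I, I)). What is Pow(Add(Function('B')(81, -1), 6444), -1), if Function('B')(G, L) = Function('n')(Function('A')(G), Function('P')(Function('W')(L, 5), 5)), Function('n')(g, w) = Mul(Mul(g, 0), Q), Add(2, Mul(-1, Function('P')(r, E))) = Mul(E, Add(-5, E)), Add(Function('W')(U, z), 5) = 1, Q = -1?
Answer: Rational(1, 6444) ≈ 0.00015518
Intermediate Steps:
Function('A')(I) = Mul(8, I) (Function('A')(I) = Mul(4, Mul(2, I)) = Mul(8, I))
Function('W')(U, z) = -4 (Function('W')(U, z) = Add(-5, 1) = -4)
Function('P')(r, E) = Add(2, Mul(-1, E, Add(-5, E))) (Function('P')(r, E) = Add(2, Mul(-1, Mul(E, Add(-5, E)))) = Add(2, Mul(-1, E, Add(-5, E))))
Function('n')(g, w) = 0 (Function('n')(g, w) = Mul(Mul(g, 0), -1) = Mul(0, -1) = 0)
Function('B')(G, L) = 0
Pow(Add(Function('B')(81, -1), 6444), -1) = Pow(Add(0, 6444), -1) = Pow(6444, -1) = Rational(1, 6444)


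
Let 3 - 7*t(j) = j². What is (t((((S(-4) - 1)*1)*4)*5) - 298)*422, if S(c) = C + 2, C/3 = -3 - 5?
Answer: -90174226/7 ≈ -1.2882e+7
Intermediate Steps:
C = -24 (C = 3*(-3 - 5) = 3*(-8) = -24)
S(c) = -22 (S(c) = -24 + 2 = -22)
t(j) = 3/7 - j²/7
(t((((S(-4) - 1)*1)*4)*5) - 298)*422 = ((3/7 - 400*(-22 - 1)²/7) - 298)*422 = ((3/7 - ((-23*1*4)*5)²/7) - 298)*422 = ((3/7 - (-23*4*5)²/7) - 298)*422 = ((3/7 - (-92*5)²/7) - 298)*422 = ((3/7 - ⅐*(-460)²) - 298)*422 = ((3/7 - ⅐*211600) - 298)*422 = ((3/7 - 211600/7) - 298)*422 = (-211597/7 - 298)*422 = -213683/7*422 = -90174226/7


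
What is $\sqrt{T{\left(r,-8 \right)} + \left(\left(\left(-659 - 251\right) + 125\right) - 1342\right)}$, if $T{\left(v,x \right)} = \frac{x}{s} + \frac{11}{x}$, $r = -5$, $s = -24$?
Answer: $\frac{i \sqrt{306438}}{12} \approx 46.131 i$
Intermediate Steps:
$T{\left(v,x \right)} = \frac{11}{x} - \frac{x}{24}$ ($T{\left(v,x \right)} = \frac{x}{-24} + \frac{11}{x} = x \left(- \frac{1}{24}\right) + \frac{11}{x} = - \frac{x}{24} + \frac{11}{x} = \frac{11}{x} - \frac{x}{24}$)
$\sqrt{T{\left(r,-8 \right)} + \left(\left(\left(-659 - 251\right) + 125\right) - 1342\right)} = \sqrt{\left(\frac{11}{-8} - - \frac{1}{3}\right) + \left(\left(\left(-659 - 251\right) + 125\right) - 1342\right)} = \sqrt{\left(11 \left(- \frac{1}{8}\right) + \frac{1}{3}\right) + \left(\left(-910 + 125\right) - 1342\right)} = \sqrt{\left(- \frac{11}{8} + \frac{1}{3}\right) - 2127} = \sqrt{- \frac{25}{24} - 2127} = \sqrt{- \frac{51073}{24}} = \frac{i \sqrt{306438}}{12}$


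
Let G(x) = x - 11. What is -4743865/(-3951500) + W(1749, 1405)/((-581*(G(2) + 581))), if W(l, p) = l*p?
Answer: -1320399452/213183425 ≈ -6.1937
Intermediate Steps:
G(x) = -11 + x
-4743865/(-3951500) + W(1749, 1405)/((-581*(G(2) + 581))) = -4743865/(-3951500) + (1749*1405)/((-581*((-11 + 2) + 581))) = -4743865*(-1/3951500) + 2457345/((-581*(-9 + 581))) = 135539/112900 + 2457345/((-581*572)) = 135539/112900 + 2457345/(-332332) = 135539/112900 + 2457345*(-1/332332) = 135539/112900 - 223395/30212 = -1320399452/213183425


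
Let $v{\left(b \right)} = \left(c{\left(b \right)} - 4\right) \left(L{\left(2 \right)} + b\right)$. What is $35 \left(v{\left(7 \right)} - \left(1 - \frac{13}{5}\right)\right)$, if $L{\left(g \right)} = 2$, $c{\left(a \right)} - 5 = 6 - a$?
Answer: $56$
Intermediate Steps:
$c{\left(a \right)} = 11 - a$ ($c{\left(a \right)} = 5 - \left(-6 + a\right) = 11 - a$)
$v{\left(b \right)} = \left(2 + b\right) \left(7 - b\right)$ ($v{\left(b \right)} = \left(\left(11 - b\right) - 4\right) \left(2 + b\right) = \left(7 - b\right) \left(2 + b\right) = \left(2 + b\right) \left(7 - b\right)$)
$35 \left(v{\left(7 \right)} - \left(1 - \frac{13}{5}\right)\right) = 35 \left(\left(14 - 7^{2} + 5 \cdot 7\right) - \left(1 - \frac{13}{5}\right)\right) = 35 \left(\left(14 - 49 + 35\right) - - \frac{8}{5}\right) = 35 \left(\left(14 - 49 + 35\right) + \left(-1 + \frac{13}{5}\right)\right) = 35 \left(0 + \frac{8}{5}\right) = 35 \cdot \frac{8}{5} = 56$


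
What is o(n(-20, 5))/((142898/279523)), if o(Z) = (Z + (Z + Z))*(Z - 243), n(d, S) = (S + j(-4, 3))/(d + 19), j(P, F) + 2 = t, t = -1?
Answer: 29349915/10207 ≈ 2875.5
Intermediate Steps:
j(P, F) = -3 (j(P, F) = -2 - 1 = -3)
n(d, S) = (-3 + S)/(19 + d) (n(d, S) = (S - 3)/(d + 19) = (-3 + S)/(19 + d))
o(Z) = 3*Z*(-243 + Z) (o(Z) = (Z + 2*Z)*(-243 + Z) = (3*Z)*(-243 + Z) = 3*Z*(-243 + Z))
o(n(-20, 5))/((142898/279523)) = (3*((-3 + 5)/(19 - 20))*(-243 + (-3 + 5)/(19 - 20)))/((142898/279523)) = (3*(2/(-1))*(-243 + 2/(-1)))/((142898*(1/279523))) = (3*(-1*2)*(-243 - 1*2))/(142898/279523) = (3*(-2)*(-243 - 2))*(279523/142898) = (3*(-2)*(-245))*(279523/142898) = 1470*(279523/142898) = 29349915/10207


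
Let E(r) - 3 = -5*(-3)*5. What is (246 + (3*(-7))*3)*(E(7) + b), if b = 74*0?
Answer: 14274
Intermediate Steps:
b = 0
E(r) = 78 (E(r) = 3 - 5*(-3)*5 = 3 + 15*5 = 3 + 75 = 78)
(246 + (3*(-7))*3)*(E(7) + b) = (246 + (3*(-7))*3)*(78 + 0) = (246 - 21*3)*78 = (246 - 63)*78 = 183*78 = 14274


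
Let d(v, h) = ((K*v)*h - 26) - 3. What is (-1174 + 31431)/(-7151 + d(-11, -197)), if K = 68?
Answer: 30257/140176 ≈ 0.21585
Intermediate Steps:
d(v, h) = -29 + 68*h*v (d(v, h) = ((68*v)*h - 26) - 3 = (68*h*v - 26) - 3 = (-26 + 68*h*v) - 3 = -29 + 68*h*v)
(-1174 + 31431)/(-7151 + d(-11, -197)) = (-1174 + 31431)/(-7151 + (-29 + 68*(-197)*(-11))) = 30257/(-7151 + (-29 + 147356)) = 30257/(-7151 + 147327) = 30257/140176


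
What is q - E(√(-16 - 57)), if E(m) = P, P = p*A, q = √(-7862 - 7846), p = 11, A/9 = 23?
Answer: -2277 + 2*I*√3927 ≈ -2277.0 + 125.33*I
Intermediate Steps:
A = 207 (A = 9*23 = 207)
q = 2*I*√3927 (q = √(-15708) = 2*I*√3927 ≈ 125.33*I)
P = 2277 (P = 11*207 = 2277)
E(m) = 2277
q - E(√(-16 - 57)) = 2*I*√3927 - 1*2277 = 2*I*√3927 - 2277 = -2277 + 2*I*√3927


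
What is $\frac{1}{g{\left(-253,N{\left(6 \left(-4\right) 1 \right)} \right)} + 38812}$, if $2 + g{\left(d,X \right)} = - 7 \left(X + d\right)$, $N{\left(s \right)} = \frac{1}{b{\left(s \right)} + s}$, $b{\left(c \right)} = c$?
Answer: $\frac{48}{1947895} \approx 2.4642 \cdot 10^{-5}$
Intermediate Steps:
$N{\left(s \right)} = \frac{1}{2 s}$ ($N{\left(s \right)} = \frac{1}{s + s} = \frac{1}{2 s}$)
$g{\left(d,X \right)} = -2 - 7 X - 7 d$ ($g{\left(d,X \right)} = -2 - 7 \left(X + d\right) = -2 - \left(7 X + 7 d\right) = -2 - 7 X - 7 d$)
$\frac{1}{g{\left(-253,N{\left(6 \left(-4\right) 1 \right)} \right)} + 38812} = \frac{1}{\left(-2 - 7 \frac{1}{2 \cdot 6 \left(-4\right) 1} - -1771\right) + 38812} = \frac{1}{\left(-2 - 7 \frac{1}{2 \left(\left(-24\right) 1\right)} + 1771\right) + 38812} = \frac{1}{\left(-2 - 7 \frac{1}{2 \left(-24\right)} + 1771\right) + 38812} = \frac{1}{\left(-2 - 7 \cdot \frac{1}{2} \left(- \frac{1}{24}\right) + 1771\right) + 38812} = \frac{1}{\left(-2 - - \frac{7}{48} + 1771\right) + 38812} = \frac{1}{\left(-2 + \frac{7}{48} + 1771\right) + 38812} = \frac{1}{\frac{84919}{48} + 38812} = \frac{1}{\frac{1947895}{48}} = \frac{48}{1947895}$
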